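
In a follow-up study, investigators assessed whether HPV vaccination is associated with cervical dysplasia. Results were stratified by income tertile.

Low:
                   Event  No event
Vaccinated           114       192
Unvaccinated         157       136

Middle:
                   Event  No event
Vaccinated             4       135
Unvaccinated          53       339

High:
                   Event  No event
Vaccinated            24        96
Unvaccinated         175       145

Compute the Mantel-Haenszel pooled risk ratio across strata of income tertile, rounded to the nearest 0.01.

0.54

RR_MH = Σ(aᵢ·n₀ᵢ/nᵢ) / Σ(cᵢ·n₁ᵢ/nᵢ), with n₁ᵢ = aᵢ+bᵢ (exposed), n₀ᵢ = cᵢ+dᵢ (unexposed), nᵢ = n₁ᵢ+n₀ᵢ.
Stratum 1 (Low): n₁ = 306, n₀ = 293, n = 599; a·n₀/n = 114·293/599 = 55.7629; c·n₁/n = 157·306/599 = 80.2037
Stratum 2 (Middle): n₁ = 139, n₀ = 392, n = 531; a·n₀/n = 4·392/531 = 2.9529; c·n₁/n = 53·139/531 = 13.8738
Stratum 3 (High): n₁ = 120, n₀ = 320, n = 440; a·n₀/n = 24·320/440 = 17.4545; c·n₁/n = 175·120/440 = 47.7273
RR_MH = (55.7629 + 2.9529 + 17.4545) / (80.2037 + 13.8738 + 47.7273) = 76.1704 / 141.8048 = 0.53715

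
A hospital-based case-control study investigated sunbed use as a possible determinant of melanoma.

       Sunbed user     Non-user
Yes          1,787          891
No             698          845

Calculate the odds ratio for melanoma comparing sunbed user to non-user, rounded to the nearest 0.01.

2.43

Reading the table with exposure as columns: a = 1787 (Sunbed user, case), b = 698 (Sunbed user, non-case), c = 891 (Non-user, case), d = 845.
OR = (a·d)/(b·c) = (1787 × 845) / (698 × 891) = 1510015 / 621918 = 2.42800
The odds of melanoma are about 2.43 times as high in the sunbed user group.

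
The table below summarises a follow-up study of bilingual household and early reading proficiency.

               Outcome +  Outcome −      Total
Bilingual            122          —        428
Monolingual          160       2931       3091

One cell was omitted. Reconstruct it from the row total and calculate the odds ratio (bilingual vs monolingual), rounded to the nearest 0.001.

7.304

The missing cell is in the exposed row: 428 − 122 = 306.
So a = 122, b = 306, c = 160, d = 2931.
OR = (a·d)/(b·c) = (122 × 2931) / (306 × 160) = 357582 / 48960 = 7.30355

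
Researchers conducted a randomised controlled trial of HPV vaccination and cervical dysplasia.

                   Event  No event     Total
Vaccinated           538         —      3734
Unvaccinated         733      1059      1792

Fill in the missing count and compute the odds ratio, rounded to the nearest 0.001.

The missing cell is in the exposed row: 3734 − 538 = 3196.
So a = 538, b = 3196, c = 733, d = 1059.
OR = (a·d)/(b·c) = (538 × 1059) / (3196 × 733) = 569742 / 2342668 = 0.24320

0.243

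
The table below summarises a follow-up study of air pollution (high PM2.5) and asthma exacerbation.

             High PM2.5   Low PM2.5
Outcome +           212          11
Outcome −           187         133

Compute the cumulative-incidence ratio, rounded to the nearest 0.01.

6.96

Reading the table with exposure as columns: a = 212 (High PM2.5, case), b = 187 (High PM2.5, non-case), c = 11 (Low PM2.5, case), d = 133.
Risk in exposed = 212/399 = 0.53133; risk in unexposed = 11/144 = 0.07639.
RR = 0.53133 / 0.07639 = 6.95557
The risk among the exposed is 6.96 times that among the unexposed.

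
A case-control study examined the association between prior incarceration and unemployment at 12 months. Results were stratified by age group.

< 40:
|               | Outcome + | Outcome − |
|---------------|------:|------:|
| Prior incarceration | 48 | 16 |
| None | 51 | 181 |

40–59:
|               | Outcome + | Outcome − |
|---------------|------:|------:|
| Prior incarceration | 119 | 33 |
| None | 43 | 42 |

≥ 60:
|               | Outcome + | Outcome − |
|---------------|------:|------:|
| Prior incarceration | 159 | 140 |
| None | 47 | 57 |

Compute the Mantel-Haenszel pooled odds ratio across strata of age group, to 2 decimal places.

2.91

OR_MH = Σ(aᵢdᵢ/nᵢ) / Σ(bᵢcᵢ/nᵢ), where nᵢ is the stratum total.
Stratum 1 (< 40): n = 296; a·d/n = 48·181/296 = 29.3514; b·c/n = 16·51/296 = 2.7568
Stratum 2 (40–59): n = 237; a·d/n = 119·42/237 = 21.0886; b·c/n = 33·43/237 = 5.9873
Stratum 3 (≥ 60): n = 403; a·d/n = 159·57/403 = 22.4888; b·c/n = 140·47/403 = 16.3275
OR_MH = (29.3514 + 21.0886 + 22.4888) / (2.7568 + 5.9873 + 16.3275) = 72.9288 / 25.0716 = 2.90882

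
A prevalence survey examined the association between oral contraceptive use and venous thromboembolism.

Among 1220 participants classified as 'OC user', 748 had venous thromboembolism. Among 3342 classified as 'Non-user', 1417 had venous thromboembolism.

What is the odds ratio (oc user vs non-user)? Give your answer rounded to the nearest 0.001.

2.153

From the description: a = 748, b = 472, c = 1417, d = 1925.
OR = (a·d)/(b·c) = (748 × 1925) / (472 × 1417) = 1439900 / 668824 = 2.15288
The odds of venous thromboembolism are about 2.15 times as high in the oc user group.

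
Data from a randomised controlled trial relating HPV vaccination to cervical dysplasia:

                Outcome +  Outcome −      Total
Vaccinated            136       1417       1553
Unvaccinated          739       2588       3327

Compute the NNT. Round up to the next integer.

Risk in treated group = 136/1553 = 0.08757; risk in control = 739/3327 = 0.22212.
Absolute risk reduction = 0.22212 − 0.08757 = 0.13455
NNT = 1 / ARR = 1 / 0.13455 = 7.432 → round up → 8

8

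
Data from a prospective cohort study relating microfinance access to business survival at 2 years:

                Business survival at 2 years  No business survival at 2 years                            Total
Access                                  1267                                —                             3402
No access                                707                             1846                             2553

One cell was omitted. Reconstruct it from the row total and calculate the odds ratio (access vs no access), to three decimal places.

The missing cell is in the exposed row: 3402 − 1267 = 2135.
So a = 1267, b = 2135, c = 707, d = 1846.
OR = (a·d)/(b·c) = (1267 × 1846) / (2135 × 707) = 2338882 / 1509445 = 1.54950

1.549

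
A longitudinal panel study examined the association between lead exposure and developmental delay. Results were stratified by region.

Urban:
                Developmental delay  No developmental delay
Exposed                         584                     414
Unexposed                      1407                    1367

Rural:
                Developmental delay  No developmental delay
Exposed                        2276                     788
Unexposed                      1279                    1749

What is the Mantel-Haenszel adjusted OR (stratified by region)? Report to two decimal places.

OR_MH = Σ(aᵢdᵢ/nᵢ) / Σ(bᵢcᵢ/nᵢ), where nᵢ is the stratum total.
Stratum 1 (Urban): n = 3772; a·d/n = 584·1367/3772 = 211.6458; b·c/n = 414·1407/3772 = 154.4268
Stratum 2 (Rural): n = 6092; a·d/n = 2276·1749/6092 = 653.4347; b·c/n = 788·1279/6092 = 165.4386
OR_MH = (211.6458 + 653.4347) / (154.4268 + 165.4386) = 865.0805 / 319.8654 = 2.70451

2.70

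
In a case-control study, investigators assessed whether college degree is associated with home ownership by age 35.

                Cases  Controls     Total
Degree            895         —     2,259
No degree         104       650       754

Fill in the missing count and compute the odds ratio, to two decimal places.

The missing cell is in the exposed row: 2259 − 895 = 1364.
So a = 895, b = 1364, c = 104, d = 650.
OR = (a·d)/(b·c) = (895 × 650) / (1364 × 104) = 581750 / 141856 = 4.10099

4.10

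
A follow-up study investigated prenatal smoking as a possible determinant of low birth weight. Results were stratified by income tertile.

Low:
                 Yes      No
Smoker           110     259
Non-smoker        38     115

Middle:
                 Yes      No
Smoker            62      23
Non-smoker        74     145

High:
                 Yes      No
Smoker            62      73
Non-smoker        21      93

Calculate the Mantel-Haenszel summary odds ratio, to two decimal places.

OR_MH = Σ(aᵢdᵢ/nᵢ) / Σ(bᵢcᵢ/nᵢ), where nᵢ is the stratum total.
Stratum 1 (Low): n = 522; a·d/n = 110·115/522 = 24.2337; b·c/n = 259·38/522 = 18.8544
Stratum 2 (Middle): n = 304; a·d/n = 62·145/304 = 29.5724; b·c/n = 23·74/304 = 5.5987
Stratum 3 (High): n = 249; a·d/n = 62·93/249 = 23.1566; b·c/n = 73·21/249 = 6.1566
OR_MH = (24.2337 + 29.5724 + 23.1566) / (18.8544 + 5.5987 + 6.1566) = 76.9627 / 30.6097 = 2.51432

2.51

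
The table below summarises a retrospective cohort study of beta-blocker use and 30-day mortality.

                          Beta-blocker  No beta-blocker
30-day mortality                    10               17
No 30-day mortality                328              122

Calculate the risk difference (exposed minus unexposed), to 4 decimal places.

-0.0927

Reading the table with exposure as columns: a = 10 (Beta-blocker, case), b = 328 (Beta-blocker, non-case), c = 17 (No beta-blocker, case), d = 122.
Risk in exposed = 10/338 = 0.029586; risk in unexposed = 17/139 = 0.122302.
Risk difference = 0.029586 − 0.122302 = -0.092716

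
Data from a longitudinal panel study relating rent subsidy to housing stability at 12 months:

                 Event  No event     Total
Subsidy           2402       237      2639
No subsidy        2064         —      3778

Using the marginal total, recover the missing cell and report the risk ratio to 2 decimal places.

1.67

The missing cell is in the unexposed row: 3778 − 2064 = 1714.
So a = 2402, b = 237, c = 2064, d = 1714.
RR = [a/(a+b)] / [c/(c+d)] = (2402/2639) / (2064/3778) = 0.91019/0.54632 = 1.66604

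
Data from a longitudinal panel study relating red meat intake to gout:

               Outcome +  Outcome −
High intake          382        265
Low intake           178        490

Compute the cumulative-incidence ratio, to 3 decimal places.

2.216

Cells: a = 382, b = 265, c = 178, d = 490.
Risk in exposed = 382/647 = 0.59042; risk in unexposed = 178/668 = 0.26647.
RR = 0.59042 / 0.26647 = 2.21572
The risk among the exposed is 2.22 times that among the unexposed.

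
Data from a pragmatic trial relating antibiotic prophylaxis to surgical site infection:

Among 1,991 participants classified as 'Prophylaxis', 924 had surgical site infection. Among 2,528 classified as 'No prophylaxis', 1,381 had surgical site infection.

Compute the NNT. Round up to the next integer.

Risk in treated group = 924/1991 = 0.46409; risk in control = 1381/2528 = 0.54628.
Absolute risk reduction = 0.54628 − 0.46409 = 0.08219
NNT = 1 / ARR = 1 / 0.08219 = 12.166 → round up → 13

13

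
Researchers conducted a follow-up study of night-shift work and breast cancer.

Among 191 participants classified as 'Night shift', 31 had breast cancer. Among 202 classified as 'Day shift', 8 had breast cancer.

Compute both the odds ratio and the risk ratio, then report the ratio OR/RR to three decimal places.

From the description: a = 31, b = 160, c = 8, d = 194.
OR = (31·194)/(160·8) = 6014/1280 = 4.69844
Risk in exposed = 31/191 = 0.16230; risk in unexposed = 8/202 = 0.03960; RR = 4.09817
OR/RR = 4.69844 / 4.09817 = 1.14647
The outcome is not rare, so the OR lies further from 1 than the RR.

1.146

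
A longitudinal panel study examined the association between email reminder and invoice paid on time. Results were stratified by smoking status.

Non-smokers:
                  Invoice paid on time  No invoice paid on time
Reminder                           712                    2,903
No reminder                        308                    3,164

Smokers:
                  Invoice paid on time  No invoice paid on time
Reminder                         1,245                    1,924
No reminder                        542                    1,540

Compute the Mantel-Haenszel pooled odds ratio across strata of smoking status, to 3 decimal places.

2.103

OR_MH = Σ(aᵢdᵢ/nᵢ) / Σ(bᵢcᵢ/nᵢ), where nᵢ is the stratum total.
Stratum 1 (Non-smokers): n = 7087; a·d/n = 712·3164/7087 = 317.8733; b·c/n = 2903·308/7087 = 126.1640
Stratum 2 (Smokers): n = 5251; a·d/n = 1245·1540/5251 = 365.1305; b·c/n = 1924·542/5251 = 198.5923
OR_MH = (317.8733 + 365.1305) / (126.1640 + 198.5923) = 683.0037 / 324.7562 = 2.10313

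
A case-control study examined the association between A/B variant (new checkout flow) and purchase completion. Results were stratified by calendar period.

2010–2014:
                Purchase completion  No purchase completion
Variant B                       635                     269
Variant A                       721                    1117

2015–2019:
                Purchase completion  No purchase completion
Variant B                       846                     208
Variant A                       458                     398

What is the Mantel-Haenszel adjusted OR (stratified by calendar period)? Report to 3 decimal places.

OR_MH = Σ(aᵢdᵢ/nᵢ) / Σ(bᵢcᵢ/nᵢ), where nᵢ is the stratum total.
Stratum 1 (2010–2014): n = 2742; a·d/n = 635·1117/2742 = 258.6780; b·c/n = 269·721/2742 = 70.7327
Stratum 2 (2015–2019): n = 1910; a·d/n = 846·398/1910 = 176.2869; b·c/n = 208·458/1910 = 49.8764
OR_MH = (258.6780 + 176.2869) / (70.7327 + 49.8764) = 434.9649 / 120.6091 = 3.60640

3.606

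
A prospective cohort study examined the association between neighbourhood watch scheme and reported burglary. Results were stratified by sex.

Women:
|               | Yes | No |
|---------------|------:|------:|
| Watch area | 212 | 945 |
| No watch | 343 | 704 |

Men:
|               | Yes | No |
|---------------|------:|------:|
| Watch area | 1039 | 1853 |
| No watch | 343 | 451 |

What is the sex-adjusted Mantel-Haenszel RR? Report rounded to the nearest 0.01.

RR_MH = Σ(aᵢ·n₀ᵢ/nᵢ) / Σ(cᵢ·n₁ᵢ/nᵢ), with n₁ᵢ = aᵢ+bᵢ (exposed), n₀ᵢ = cᵢ+dᵢ (unexposed), nᵢ = n₁ᵢ+n₀ᵢ.
Stratum 1 (Women): n₁ = 1157, n₀ = 1047, n = 2204; a·n₀/n = 212·1047/2204 = 100.7096; c·n₁/n = 343·1157/2204 = 180.0594
Stratum 2 (Men): n₁ = 2892, n₀ = 794, n = 3686; a·n₀/n = 1039·794/3686 = 223.8106; c·n₁/n = 343·2892/3686 = 269.1145
RR_MH = (100.7096 + 223.8106) / (180.0594 + 269.1145) = 324.5203 / 449.1739 = 0.72248

0.72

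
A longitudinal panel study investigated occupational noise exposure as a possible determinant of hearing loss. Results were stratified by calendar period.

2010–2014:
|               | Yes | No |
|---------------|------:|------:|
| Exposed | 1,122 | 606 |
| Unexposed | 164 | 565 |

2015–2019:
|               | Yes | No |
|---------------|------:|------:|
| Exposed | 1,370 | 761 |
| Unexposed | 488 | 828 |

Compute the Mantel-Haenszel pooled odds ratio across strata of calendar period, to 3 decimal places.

OR_MH = Σ(aᵢdᵢ/nᵢ) / Σ(bᵢcᵢ/nᵢ), where nᵢ is the stratum total.
Stratum 1 (2010–2014): n = 2457; a·d/n = 1122·565/2457 = 258.0098; b·c/n = 606·164/2457 = 40.4493
Stratum 2 (2015–2019): n = 3447; a·d/n = 1370·828/3447 = 329.0862; b·c/n = 761·488/3447 = 107.7366
OR_MH = (258.0098 + 329.0862) / (40.4493 + 107.7366) = 587.0959 / 148.1859 = 3.96189

3.962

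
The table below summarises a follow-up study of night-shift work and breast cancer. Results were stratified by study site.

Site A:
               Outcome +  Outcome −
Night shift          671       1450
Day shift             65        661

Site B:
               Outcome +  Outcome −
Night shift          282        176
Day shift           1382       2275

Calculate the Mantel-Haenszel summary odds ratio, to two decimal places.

3.38

OR_MH = Σ(aᵢdᵢ/nᵢ) / Σ(bᵢcᵢ/nᵢ), where nᵢ is the stratum total.
Stratum 1 (Site A): n = 2847; a·d/n = 671·661/2847 = 155.7889; b·c/n = 1450·65/2847 = 33.1050
Stratum 2 (Site B): n = 4115; a·d/n = 282·2275/4115 = 155.9052; b·c/n = 176·1382/4115 = 59.1086
OR_MH = (155.7889 + 155.9052) / (33.1050 + 59.1086) = 311.6941 / 92.2136 = 3.38013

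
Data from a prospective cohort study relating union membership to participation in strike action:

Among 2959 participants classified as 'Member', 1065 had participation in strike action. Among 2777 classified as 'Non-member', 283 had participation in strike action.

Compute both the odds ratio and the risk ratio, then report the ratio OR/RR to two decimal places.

From the description: a = 1065, b = 1894, c = 283, d = 2494.
OR = (1065·2494)/(1894·283) = 2656110/536002 = 4.95541
Risk in exposed = 1065/2959 = 0.35992; risk in unexposed = 283/2777 = 0.10191; RR = 3.53178
OR/RR = 4.95541 / 3.53178 = 1.40309
The outcome is not rare, so the OR lies further from 1 than the RR.

1.40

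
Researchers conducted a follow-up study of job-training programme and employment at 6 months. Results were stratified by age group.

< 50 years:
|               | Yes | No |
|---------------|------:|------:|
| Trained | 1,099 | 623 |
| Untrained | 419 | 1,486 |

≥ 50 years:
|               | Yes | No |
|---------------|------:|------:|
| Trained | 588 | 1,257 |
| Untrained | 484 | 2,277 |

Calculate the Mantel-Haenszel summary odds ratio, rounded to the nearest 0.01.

3.63

OR_MH = Σ(aᵢdᵢ/nᵢ) / Σ(bᵢcᵢ/nᵢ), where nᵢ is the stratum total.
Stratum 1 (< 50 years): n = 3627; a·d/n = 1099·1486/3627 = 450.2658; b·c/n = 623·419/3627 = 71.9705
Stratum 2 (≥ 50 years): n = 4606; a·d/n = 588·2277/4606 = 290.6809; b·c/n = 1257·484/4606 = 132.0860
OR_MH = (450.2658 + 290.6809) / (71.9705 + 132.0860) = 740.9466 / 204.0565 = 3.63109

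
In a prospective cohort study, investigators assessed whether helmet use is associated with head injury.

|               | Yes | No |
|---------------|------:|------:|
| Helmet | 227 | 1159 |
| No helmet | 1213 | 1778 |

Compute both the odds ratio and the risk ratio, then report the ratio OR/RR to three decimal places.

Cells: a = 227, b = 1159, c = 1213, d = 1778.
OR = (227·1778)/(1159·1213) = 403606/1405867 = 0.28709
Risk in exposed = 227/1386 = 0.16378; risk in unexposed = 1213/2991 = 0.40555; RR = 0.40385
OR/RR = 0.28709 / 0.40385 = 0.71088
The outcome is not rare, so the OR lies further from 1 than the RR.

0.711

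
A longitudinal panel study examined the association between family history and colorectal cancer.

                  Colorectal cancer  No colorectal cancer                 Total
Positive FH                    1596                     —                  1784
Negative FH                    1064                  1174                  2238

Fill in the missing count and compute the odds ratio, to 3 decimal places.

9.367

The missing cell is in the exposed row: 1784 − 1596 = 188.
So a = 1596, b = 188, c = 1064, d = 1174.
OR = (a·d)/(b·c) = (1596 × 1174) / (188 × 1064) = 1873704 / 200032 = 9.36702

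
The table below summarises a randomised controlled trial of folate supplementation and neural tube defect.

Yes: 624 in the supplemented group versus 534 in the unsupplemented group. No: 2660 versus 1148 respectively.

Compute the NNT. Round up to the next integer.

Risk in treated group = 624/3284 = 0.19001; risk in control = 534/1682 = 0.31748.
Absolute risk reduction = 0.31748 − 0.19001 = 0.12747
NNT = 1 / ARR = 1 / 0.12747 = 7.845 → round up → 8

8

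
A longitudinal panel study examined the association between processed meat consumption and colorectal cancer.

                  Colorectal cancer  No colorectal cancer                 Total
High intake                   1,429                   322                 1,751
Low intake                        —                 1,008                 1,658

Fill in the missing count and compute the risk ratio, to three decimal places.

2.082

The missing cell is in the unexposed row: 1658 − 1008 = 650.
So a = 1429, b = 322, c = 650, d = 1008.
RR = [a/(a+b)] / [c/(c+d)] = (1429/1751) / (650/1658) = 0.81611/0.39204 = 2.08170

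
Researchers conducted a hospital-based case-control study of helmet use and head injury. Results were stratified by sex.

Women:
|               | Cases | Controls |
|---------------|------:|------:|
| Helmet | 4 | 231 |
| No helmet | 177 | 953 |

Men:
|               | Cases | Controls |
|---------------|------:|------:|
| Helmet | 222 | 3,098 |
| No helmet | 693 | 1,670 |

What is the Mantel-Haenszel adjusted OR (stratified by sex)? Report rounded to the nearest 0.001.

0.167

OR_MH = Σ(aᵢdᵢ/nᵢ) / Σ(bᵢcᵢ/nᵢ), where nᵢ is the stratum total.
Stratum 1 (Women): n = 1365; a·d/n = 4·953/1365 = 2.7927; b·c/n = 231·177/1365 = 29.9538
Stratum 2 (Men): n = 5683; a·d/n = 222·1670/5683 = 65.2367; b·c/n = 3098·693/5683 = 377.7783
OR_MH = (2.7927 + 65.2367) / (29.9538 + 377.7783) = 68.0293 / 407.7321 = 0.16685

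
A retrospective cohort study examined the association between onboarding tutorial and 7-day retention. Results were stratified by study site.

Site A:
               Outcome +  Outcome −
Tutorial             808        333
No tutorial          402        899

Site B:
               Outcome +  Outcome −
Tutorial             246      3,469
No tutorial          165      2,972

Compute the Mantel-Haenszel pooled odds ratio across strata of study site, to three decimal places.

OR_MH = Σ(aᵢdᵢ/nᵢ) / Σ(bᵢcᵢ/nᵢ), where nᵢ is the stratum total.
Stratum 1 (Site A): n = 2442; a·d/n = 808·899/2442 = 297.4578; b·c/n = 333·402/2442 = 54.8182
Stratum 2 (Site B): n = 6852; a·d/n = 246·2972/6852 = 106.7005; b·c/n = 3469·165/6852 = 83.5355
OR_MH = (297.4578 + 106.7005) / (54.8182 + 83.5355) = 404.1583 / 138.3536 = 2.92120

2.921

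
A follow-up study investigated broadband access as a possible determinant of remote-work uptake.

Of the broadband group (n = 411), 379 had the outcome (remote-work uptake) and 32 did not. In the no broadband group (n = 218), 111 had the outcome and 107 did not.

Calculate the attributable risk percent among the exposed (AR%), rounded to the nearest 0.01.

44.78

From the description: a = 379, b = 32, c = 111, d = 107.
Risk in exposed = 379/411 = 0.92214; risk in unexposed = 111/218 = 0.50917.
RR = 0.92214/0.50917 = 1.81105
AR% = (RR − 1)/RR × 100 = (1.81105 − 1)/1.81105 × 100 = 44.7835%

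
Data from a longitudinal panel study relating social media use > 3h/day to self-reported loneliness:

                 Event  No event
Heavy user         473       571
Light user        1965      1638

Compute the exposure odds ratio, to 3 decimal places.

0.691

Cells: a = 473, b = 571, c = 1965, d = 1638.
OR = (a·d)/(b·c) = (473 × 1638) / (571 × 1965) = 774774 / 1122015 = 0.69052
Exposure is associated with lower odds of self-reported loneliness (OR = 0.69 < 1).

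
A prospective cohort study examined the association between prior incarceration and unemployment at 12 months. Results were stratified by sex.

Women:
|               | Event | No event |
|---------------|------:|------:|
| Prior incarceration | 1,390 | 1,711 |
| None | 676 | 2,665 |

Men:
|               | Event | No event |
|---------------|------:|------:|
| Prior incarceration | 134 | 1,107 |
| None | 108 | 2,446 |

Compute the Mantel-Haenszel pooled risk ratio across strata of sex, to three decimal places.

2.248

RR_MH = Σ(aᵢ·n₀ᵢ/nᵢ) / Σ(cᵢ·n₁ᵢ/nᵢ), with n₁ᵢ = aᵢ+bᵢ (exposed), n₀ᵢ = cᵢ+dᵢ (unexposed), nᵢ = n₁ᵢ+n₀ᵢ.
Stratum 1 (Women): n₁ = 3101, n₀ = 3341, n = 6442; a·n₀/n = 1390·3341/6442 = 720.8926; c·n₁/n = 676·3101/6442 = 325.4076
Stratum 2 (Men): n₁ = 1241, n₀ = 2554, n = 3795; a·n₀/n = 134·2554/3795 = 90.1808; c·n₁/n = 108·1241/3795 = 35.3170
RR_MH = (720.8926 + 90.1808) / (325.4076 + 35.3170) = 811.0733 / 360.7246 = 2.24846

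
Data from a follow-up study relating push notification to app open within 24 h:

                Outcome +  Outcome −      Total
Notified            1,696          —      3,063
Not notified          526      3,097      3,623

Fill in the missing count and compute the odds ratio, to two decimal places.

7.30

The missing cell is in the exposed row: 3063 − 1696 = 1367.
So a = 1696, b = 1367, c = 526, d = 3097.
OR = (a·d)/(b·c) = (1696 × 3097) / (1367 × 526) = 5252512 / 719042 = 7.30488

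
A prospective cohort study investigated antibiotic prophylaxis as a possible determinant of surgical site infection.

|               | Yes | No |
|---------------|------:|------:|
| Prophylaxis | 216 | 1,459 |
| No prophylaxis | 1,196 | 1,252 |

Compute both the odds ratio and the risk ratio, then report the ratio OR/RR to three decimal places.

Cells: a = 216, b = 1459, c = 1196, d = 1252.
OR = (216·1252)/(1459·1196) = 270432/1744964 = 0.15498
Risk in exposed = 216/1675 = 0.12896; risk in unexposed = 1196/2448 = 0.48856; RR = 0.26395
OR/RR = 0.15498 / 0.26395 = 0.58715
The outcome is not rare, so the OR lies further from 1 than the RR.

0.587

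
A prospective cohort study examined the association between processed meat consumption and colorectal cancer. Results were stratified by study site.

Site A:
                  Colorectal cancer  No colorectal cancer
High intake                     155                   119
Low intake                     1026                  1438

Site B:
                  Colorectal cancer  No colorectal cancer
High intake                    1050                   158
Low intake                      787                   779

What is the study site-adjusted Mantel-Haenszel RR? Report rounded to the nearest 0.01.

1.64

RR_MH = Σ(aᵢ·n₀ᵢ/nᵢ) / Σ(cᵢ·n₁ᵢ/nᵢ), with n₁ᵢ = aᵢ+bᵢ (exposed), n₀ᵢ = cᵢ+dᵢ (unexposed), nᵢ = n₁ᵢ+n₀ᵢ.
Stratum 1 (Site A): n₁ = 274, n₀ = 2464, n = 2738; a·n₀/n = 155·2464/2738 = 139.4887; c·n₁/n = 1026·274/2738 = 102.6749
Stratum 2 (Site B): n₁ = 1208, n₀ = 1566, n = 2774; a·n₀/n = 1050·1566/2774 = 592.7541; c·n₁/n = 787·1208/2774 = 342.7167
RR_MH = (139.4887 + 592.7541) / (102.6749 + 342.7167) = 732.2428 / 445.3916 = 1.64404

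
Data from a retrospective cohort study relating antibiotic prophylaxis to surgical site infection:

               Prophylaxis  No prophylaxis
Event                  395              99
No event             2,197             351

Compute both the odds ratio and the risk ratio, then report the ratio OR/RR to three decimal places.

0.920

Reading the table with exposure as columns: a = 395 (Prophylaxis, case), b = 2197 (Prophylaxis, non-case), c = 99 (No prophylaxis, case), d = 351.
OR = (395·351)/(2197·99) = 138645/217503 = 0.63744
Risk in exposed = 395/2592 = 0.15239; risk in unexposed = 99/450 = 0.22000; RR = 0.69269
OR/RR = 0.63744 / 0.69269 = 0.92024
The outcome is not rare, so the OR lies further from 1 than the RR.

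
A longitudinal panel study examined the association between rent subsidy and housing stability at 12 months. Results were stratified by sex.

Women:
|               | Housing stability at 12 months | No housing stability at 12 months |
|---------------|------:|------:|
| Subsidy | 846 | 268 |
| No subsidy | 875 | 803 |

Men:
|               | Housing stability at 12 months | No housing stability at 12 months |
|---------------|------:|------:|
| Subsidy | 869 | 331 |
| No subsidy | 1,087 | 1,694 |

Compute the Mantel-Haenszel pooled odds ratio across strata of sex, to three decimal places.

OR_MH = Σ(aᵢdᵢ/nᵢ) / Σ(bᵢcᵢ/nᵢ), where nᵢ is the stratum total.
Stratum 1 (Women): n = 2792; a·d/n = 846·803/2792 = 243.3159; b·c/n = 268·875/2792 = 83.9900
Stratum 2 (Men): n = 3981; a·d/n = 869·1694/3981 = 369.7779; b·c/n = 331·1087/3981 = 90.3785
OR_MH = (243.3159 + 369.7779) / (83.9900 + 90.3785) = 613.0938 / 174.3685 = 3.51608

3.516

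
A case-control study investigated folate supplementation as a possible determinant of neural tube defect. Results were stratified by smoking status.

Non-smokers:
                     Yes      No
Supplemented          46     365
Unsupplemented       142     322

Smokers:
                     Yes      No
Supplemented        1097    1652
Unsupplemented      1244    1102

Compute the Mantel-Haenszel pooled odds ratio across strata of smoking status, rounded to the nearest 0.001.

0.550

OR_MH = Σ(aᵢdᵢ/nᵢ) / Σ(bᵢcᵢ/nᵢ), where nᵢ is the stratum total.
Stratum 1 (Non-smokers): n = 875; a·d/n = 46·322/875 = 16.9280; b·c/n = 365·142/875 = 59.2343
Stratum 2 (Smokers): n = 5095; a·d/n = 1097·1102/5095 = 237.2707; b·c/n = 1652·1244/5095 = 403.3539
OR_MH = (16.9280 + 237.2707) / (59.2343 + 403.3539) = 254.1987 / 462.5882 = 0.54951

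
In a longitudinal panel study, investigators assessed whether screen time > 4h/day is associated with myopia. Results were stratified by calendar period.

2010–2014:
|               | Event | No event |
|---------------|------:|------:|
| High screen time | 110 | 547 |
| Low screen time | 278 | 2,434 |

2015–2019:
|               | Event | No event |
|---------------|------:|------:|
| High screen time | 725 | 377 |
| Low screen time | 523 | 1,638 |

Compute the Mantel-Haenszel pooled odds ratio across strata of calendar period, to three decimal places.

OR_MH = Σ(aᵢdᵢ/nᵢ) / Σ(bᵢcᵢ/nᵢ), where nᵢ is the stratum total.
Stratum 1 (2010–2014): n = 3369; a·d/n = 110·2434/3369 = 79.4717; b·c/n = 547·278/3369 = 45.1368
Stratum 2 (2015–2019): n = 3263; a·d/n = 725·1638/3263 = 363.9442; b·c/n = 377·523/3263 = 60.4263
OR_MH = (79.4717 + 363.9442) / (45.1368 + 60.4263) = 443.4159 / 105.5631 = 4.20048

4.200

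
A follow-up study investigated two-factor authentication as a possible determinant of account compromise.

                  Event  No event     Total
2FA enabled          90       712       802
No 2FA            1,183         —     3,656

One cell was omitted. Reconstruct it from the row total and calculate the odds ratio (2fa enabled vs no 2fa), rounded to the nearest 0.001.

The missing cell is in the unexposed row: 3656 − 1183 = 2473.
So a = 90, b = 712, c = 1183, d = 2473.
OR = (a·d)/(b·c) = (90 × 2473) / (712 × 1183) = 222570 / 842296 = 0.26424

0.264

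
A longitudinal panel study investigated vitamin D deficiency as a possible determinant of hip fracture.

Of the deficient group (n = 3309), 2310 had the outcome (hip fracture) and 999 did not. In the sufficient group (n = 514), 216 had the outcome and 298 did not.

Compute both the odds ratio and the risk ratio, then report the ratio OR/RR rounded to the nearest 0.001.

1.920

From the description: a = 2310, b = 999, c = 216, d = 298.
OR = (2310·298)/(999·216) = 688380/215784 = 3.19013
Risk in exposed = 2310/3309 = 0.69810; risk in unexposed = 216/514 = 0.42023; RR = 1.66121
OR/RR = 3.19013 / 1.66121 = 1.92037
The outcome is not rare, so the OR lies further from 1 than the RR.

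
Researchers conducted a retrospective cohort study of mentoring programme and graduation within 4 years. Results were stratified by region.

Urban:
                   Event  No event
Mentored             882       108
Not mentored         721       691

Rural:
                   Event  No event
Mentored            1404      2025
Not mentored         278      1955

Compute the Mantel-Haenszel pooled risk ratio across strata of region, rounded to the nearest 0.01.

2.30

RR_MH = Σ(aᵢ·n₀ᵢ/nᵢ) / Σ(cᵢ·n₁ᵢ/nᵢ), with n₁ᵢ = aᵢ+bᵢ (exposed), n₀ᵢ = cᵢ+dᵢ (unexposed), nᵢ = n₁ᵢ+n₀ᵢ.
Stratum 1 (Urban): n₁ = 990, n₀ = 1412, n = 2402; a·n₀/n = 882·1412/2402 = 518.4779; c·n₁/n = 721·990/2402 = 297.1649
Stratum 2 (Rural): n₁ = 3429, n₀ = 2233, n = 5662; a·n₀/n = 1404·2233/5662 = 553.7146; c·n₁/n = 278·3429/5662 = 168.3614
RR_MH = (518.4779 + 553.7146) / (297.1649 + 168.3614) = 1072.1925 / 465.5262 = 2.30318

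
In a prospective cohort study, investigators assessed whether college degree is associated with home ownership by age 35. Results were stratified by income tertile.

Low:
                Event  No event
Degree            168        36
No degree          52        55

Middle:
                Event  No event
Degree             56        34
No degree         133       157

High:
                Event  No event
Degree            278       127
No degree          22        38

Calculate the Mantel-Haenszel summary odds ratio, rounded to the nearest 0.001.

OR_MH = Σ(aᵢdᵢ/nᵢ) / Σ(bᵢcᵢ/nᵢ), where nᵢ is the stratum total.
Stratum 1 (Low): n = 311; a·d/n = 168·55/311 = 29.7106; b·c/n = 36·52/311 = 6.0193
Stratum 2 (Middle): n = 380; a·d/n = 56·157/380 = 23.1368; b·c/n = 34·133/380 = 11.9000
Stratum 3 (High): n = 465; a·d/n = 278·38/465 = 22.7183; b·c/n = 127·22/465 = 6.0086
OR_MH = (29.7106 + 23.1368 + 22.7183) / (6.0193 + 11.9000 + 6.0086) = 75.5657 / 23.9279 = 3.15806

3.158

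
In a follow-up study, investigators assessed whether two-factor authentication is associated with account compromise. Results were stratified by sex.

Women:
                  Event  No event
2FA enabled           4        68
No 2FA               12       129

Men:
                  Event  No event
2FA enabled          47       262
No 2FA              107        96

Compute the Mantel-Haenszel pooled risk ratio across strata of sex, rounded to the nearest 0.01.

RR_MH = Σ(aᵢ·n₀ᵢ/nᵢ) / Σ(cᵢ·n₁ᵢ/nᵢ), with n₁ᵢ = aᵢ+bᵢ (exposed), n₀ᵢ = cᵢ+dᵢ (unexposed), nᵢ = n₁ᵢ+n₀ᵢ.
Stratum 1 (Women): n₁ = 72, n₀ = 141, n = 213; a·n₀/n = 4·141/213 = 2.6479; c·n₁/n = 12·72/213 = 4.0563
Stratum 2 (Men): n₁ = 309, n₀ = 203, n = 512; a·n₀/n = 47·203/512 = 18.6348; c·n₁/n = 107·309/512 = 64.5762
RR_MH = (2.6479 + 18.6348) / (4.0563 + 64.5762) = 21.2827 / 68.6325 = 0.31010

0.31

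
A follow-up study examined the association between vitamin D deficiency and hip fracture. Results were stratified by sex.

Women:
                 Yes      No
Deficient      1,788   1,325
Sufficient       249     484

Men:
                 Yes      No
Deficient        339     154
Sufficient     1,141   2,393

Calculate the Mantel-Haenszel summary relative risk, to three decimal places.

1.871

RR_MH = Σ(aᵢ·n₀ᵢ/nᵢ) / Σ(cᵢ·n₁ᵢ/nᵢ), with n₁ᵢ = aᵢ+bᵢ (exposed), n₀ᵢ = cᵢ+dᵢ (unexposed), nᵢ = n₁ᵢ+n₀ᵢ.
Stratum 1 (Women): n₁ = 3113, n₀ = 733, n = 3846; a·n₀/n = 1788·733/3846 = 340.7707; c·n₁/n = 249·3113/3846 = 201.5437
Stratum 2 (Men): n₁ = 493, n₀ = 3534, n = 4027; a·n₀/n = 339·3534/4027 = 297.4984; c·n₁/n = 1141·493/4027 = 139.6854
RR_MH = (340.7707 + 297.4984) / (201.5437 + 139.6854) = 638.2691 / 341.2291 = 1.87050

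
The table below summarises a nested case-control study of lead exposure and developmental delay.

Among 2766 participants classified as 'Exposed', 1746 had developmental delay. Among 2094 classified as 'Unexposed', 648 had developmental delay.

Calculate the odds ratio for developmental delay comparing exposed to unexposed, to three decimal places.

3.820

From the description: a = 1746, b = 1020, c = 648, d = 1446.
OR = (a·d)/(b·c) = (1746 × 1446) / (1020 × 648) = 2524716 / 660960 = 3.81977
The odds of developmental delay are about 3.82 times as high in the exposed group.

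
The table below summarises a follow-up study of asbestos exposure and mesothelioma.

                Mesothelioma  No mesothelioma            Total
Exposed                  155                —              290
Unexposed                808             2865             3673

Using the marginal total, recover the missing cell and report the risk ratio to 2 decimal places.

2.43

The missing cell is in the exposed row: 290 − 155 = 135.
So a = 155, b = 135, c = 808, d = 2865.
RR = [a/(a+b)] / [c/(c+d)] = (155/290) / (808/3673) = 0.53448/0.21998 = 2.42965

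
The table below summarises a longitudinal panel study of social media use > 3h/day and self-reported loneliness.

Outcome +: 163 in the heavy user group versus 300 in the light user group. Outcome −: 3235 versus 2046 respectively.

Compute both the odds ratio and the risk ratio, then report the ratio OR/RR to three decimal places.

From the description: a = 163, b = 3235, c = 300, d = 2046.
OR = (163·2046)/(3235·300) = 333498/970500 = 0.34364
Risk in exposed = 163/3398 = 0.04797; risk in unexposed = 300/2346 = 0.12788; RR = 0.37512
OR/RR = 0.34364 / 0.37512 = 0.91607
The outcome is not rare, so the OR lies further from 1 than the RR.

0.916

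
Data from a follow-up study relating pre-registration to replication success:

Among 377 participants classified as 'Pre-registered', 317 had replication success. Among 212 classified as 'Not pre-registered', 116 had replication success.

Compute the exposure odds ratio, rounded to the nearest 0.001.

4.372

From the description: a = 317, b = 60, c = 116, d = 96.
OR = (a·d)/(b·c) = (317 × 96) / (60 × 116) = 30432 / 6960 = 4.37241
The odds of replication success are about 4.37 times as high in the pre-registered group.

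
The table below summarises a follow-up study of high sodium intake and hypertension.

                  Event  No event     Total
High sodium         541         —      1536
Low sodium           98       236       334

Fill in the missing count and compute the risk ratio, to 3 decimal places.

The missing cell is in the exposed row: 1536 − 541 = 995.
So a = 541, b = 995, c = 98, d = 236.
RR = [a/(a+b)] / [c/(c+d)] = (541/1536) / (98/334) = 0.35221/0.29341 = 1.20040

1.200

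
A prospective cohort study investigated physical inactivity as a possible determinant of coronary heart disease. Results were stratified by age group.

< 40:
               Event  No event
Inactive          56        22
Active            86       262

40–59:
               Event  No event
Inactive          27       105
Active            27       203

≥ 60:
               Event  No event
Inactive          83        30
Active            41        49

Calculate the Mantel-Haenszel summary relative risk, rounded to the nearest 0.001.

2.059

RR_MH = Σ(aᵢ·n₀ᵢ/nᵢ) / Σ(cᵢ·n₁ᵢ/nᵢ), with n₁ᵢ = aᵢ+bᵢ (exposed), n₀ᵢ = cᵢ+dᵢ (unexposed), nᵢ = n₁ᵢ+n₀ᵢ.
Stratum 1 (< 40): n₁ = 78, n₀ = 348, n = 426; a·n₀/n = 56·348/426 = 45.7465; c·n₁/n = 86·78/426 = 15.7465
Stratum 2 (40–59): n₁ = 132, n₀ = 230, n = 362; a·n₀/n = 27·230/362 = 17.1547; c·n₁/n = 27·132/362 = 9.8453
Stratum 3 (≥ 60): n₁ = 113, n₀ = 90, n = 203; a·n₀/n = 83·90/203 = 36.7980; c·n₁/n = 41·113/203 = 22.8227
RR_MH = (45.7465 + 17.1547 + 36.7980) / (15.7465 + 9.8453 + 22.8227) = 99.6992 / 48.4144 = 2.05929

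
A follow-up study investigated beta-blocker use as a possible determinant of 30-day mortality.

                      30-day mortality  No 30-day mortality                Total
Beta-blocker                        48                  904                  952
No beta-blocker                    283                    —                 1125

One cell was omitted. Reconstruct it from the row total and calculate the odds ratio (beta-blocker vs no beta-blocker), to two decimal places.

The missing cell is in the unexposed row: 1125 − 283 = 842.
So a = 48, b = 904, c = 283, d = 842.
OR = (a·d)/(b·c) = (48 × 842) / (904 × 283) = 40416 / 255832 = 0.15798

0.16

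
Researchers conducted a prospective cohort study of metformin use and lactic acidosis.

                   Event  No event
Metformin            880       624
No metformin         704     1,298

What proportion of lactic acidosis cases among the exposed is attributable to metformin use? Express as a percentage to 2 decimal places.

Cells: a = 880, b = 624, c = 704, d = 1298.
Risk in exposed = 880/1504 = 0.58511; risk in unexposed = 704/2002 = 0.35165.
RR = 0.58511/0.35165 = 1.66390
AR% = (RR − 1)/RR × 100 = (1.66390 − 1)/1.66390 × 100 = 39.9001%

39.90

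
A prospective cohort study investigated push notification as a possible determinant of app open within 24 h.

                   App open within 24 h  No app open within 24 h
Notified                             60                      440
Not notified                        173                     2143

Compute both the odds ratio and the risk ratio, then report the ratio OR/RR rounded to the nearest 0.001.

1.051

Cells: a = 60, b = 440, c = 173, d = 2143.
OR = (60·2143)/(440·173) = 128580/76120 = 1.68917
Risk in exposed = 60/500 = 0.12000; risk in unexposed = 173/2316 = 0.07470; RR = 1.60647
OR/RR = 1.68917 / 1.60647 = 1.05148
The outcome is not rare, so the OR lies further from 1 than the RR.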